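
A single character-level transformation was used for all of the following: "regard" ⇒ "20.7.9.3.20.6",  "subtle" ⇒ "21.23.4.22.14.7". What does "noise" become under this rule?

16.17.11.21.7

r is letter #18 and maps to 20: an offset of 2. The number is (letter's place in the alphabet, a=1) + 2.
For noise: n=14→16, o=15→17, i=9→11, s=19→21, e=5→7.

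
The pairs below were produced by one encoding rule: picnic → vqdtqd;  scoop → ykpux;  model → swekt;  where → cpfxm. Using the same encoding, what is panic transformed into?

Shifts by position in picnic: pos 0: p→v (+6), pos 1: i→q (+8), pos 2: c→d (+1), pos 3: n→t (+6), pos 4: i→q (+8), pos 5: c→d (+1) — repeating every 3. The shifts repeat in a cycle of length 3: positions 0,1,… shift by +6, +8, +1, then the pattern repeats.
Applying it to panic: p+6=v, a+8=i, n+1=o, i+6=o, c+8=k.

viook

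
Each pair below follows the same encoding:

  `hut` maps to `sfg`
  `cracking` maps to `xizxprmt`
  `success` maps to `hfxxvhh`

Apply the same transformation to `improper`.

rnkilkvi

Each pair mirrors across the alphabet (h↔s, u↔f, t↔g): positions sum to 25. Each letter is replaced by its mirror in the alphabet: a↔z, b↔y, c↔x, and so on (the Atbash cipher).
On improper: i↔r, m↔n, p↔k, r↔i, o↔l, p↔k, e↔v, r↔i.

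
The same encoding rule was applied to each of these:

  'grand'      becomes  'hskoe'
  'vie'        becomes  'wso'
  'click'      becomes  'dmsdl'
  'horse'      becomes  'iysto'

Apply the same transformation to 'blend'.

Two shifts are in play — +10 for a/e/i/o/u, +1 for every other letter.
Applying it to blend: b(cons)+1=c, l(cons)+1=m, e(vowel)+10=o, n(cons)+1=o, d(cons)+1=e.

cmooe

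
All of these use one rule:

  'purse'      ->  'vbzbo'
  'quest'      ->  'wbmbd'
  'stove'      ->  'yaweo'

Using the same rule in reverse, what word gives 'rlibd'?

least

In purse: p→v is +6, u→b is +7, r→z is +8, s→b is +9 — the shift increases by 1 each position. Letter i (0-indexed) is shifted by i+6, so successive shifts are 6, 7, 8, ….
Decoding rlibd: r−6=l, l−7=e, i−8=a, b−9=s, d−10=t.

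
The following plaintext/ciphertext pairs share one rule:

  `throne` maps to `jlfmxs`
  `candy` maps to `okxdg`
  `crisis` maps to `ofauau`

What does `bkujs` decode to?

paste

t(19)→j(9) and h(7)→l(11) fit y≡15x+10 (mod 26); the inverse of 15 mod 26 is 7. This is an affine cipher: with a=0,…,z=25, each position x becomes (15x+10) mod 26.
Undoing it on bkujs: b(1)→7·(1−10)≡15=p; k(10)→7·(10−10)≡0=a; u(20)→7·(20−10)≡18=s; j(9)→7·(9−10)≡19=t; s(18)→7·(18−10)≡4=e (all mod 26).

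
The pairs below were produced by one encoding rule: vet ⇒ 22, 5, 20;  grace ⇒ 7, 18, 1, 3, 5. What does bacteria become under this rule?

v is letter #22 and maps to 22: an offset of 0. Letters become their 1-indexed alphabet positions: a=1 … z=26.
On bacteria: b=2→2, a=1→1, c=3→3, t=20→20, e=5→5, r=18→18, i=9→9, a=1→1.

2, 1, 3, 20, 5, 18, 9, 1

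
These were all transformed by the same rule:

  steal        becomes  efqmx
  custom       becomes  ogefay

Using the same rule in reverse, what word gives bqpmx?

pedal

Compare letters: s→e is +12, t→f is +12, e→q is +12 — a constant shift. This is a Caesar cipher with shift 12.
Reversing it on bqpmx: b−12=p, q−12=e, p−12=d, m−12=a, x−12=l.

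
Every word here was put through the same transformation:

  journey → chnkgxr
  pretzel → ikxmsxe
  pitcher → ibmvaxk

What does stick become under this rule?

Each letter is shifted forward by 19 in the alphabet (a Caesar shift of +19).
On stick: s+19=l, t+19=m, i+19=b, c+19=v, k+19=d.

lmbvd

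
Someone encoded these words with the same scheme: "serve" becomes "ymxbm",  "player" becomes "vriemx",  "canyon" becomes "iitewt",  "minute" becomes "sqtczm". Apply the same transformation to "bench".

The shift depends on letter class: consonant s→y is +6, but vowel e→m is +8. Vowels shift forward by 8 and consonants shift forward by 6.
Applying it to bench: b(cons)+6=h, e(vowel)+8=m, n(cons)+6=t, c(cons)+6=i, h(cons)+6=n.

hmtin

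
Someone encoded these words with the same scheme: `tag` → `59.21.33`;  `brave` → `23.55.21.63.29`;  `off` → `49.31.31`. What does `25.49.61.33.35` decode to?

cough

t(#20)→59 and a(#1)→21: differences scale by 2, so n = 2·pos + 19. The formula is n = 2×(alphabet index, a=1) + 19.
Reversing it on 25.49.61.33.35: 25→(25−19)÷2=3=c, 49→(49−19)÷2=15=o, 61→(61−19)÷2=21=u, 33→(33−19)÷2=7=g, 35→(35−19)÷2=8=h.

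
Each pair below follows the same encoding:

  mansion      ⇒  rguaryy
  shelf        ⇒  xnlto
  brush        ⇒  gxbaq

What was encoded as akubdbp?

In mansion: m→r is +5, a→g is +6, n→u is +7, s→a is +8 — the shift increases by 1 each position. Letter i (0-indexed) is shifted by i+5, so successive shifts are 5, 6, 7, ….
Decoding akubdbp: a−5=v, k−6=e, u−7=n, b−8=t, d−9=u, b−10=r, p−11=e.

venture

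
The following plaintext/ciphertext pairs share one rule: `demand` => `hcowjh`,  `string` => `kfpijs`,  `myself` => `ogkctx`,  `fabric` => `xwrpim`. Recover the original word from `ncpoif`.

d(3)→h(7) and e(4)→c(2) fit y≡21x+22 (mod 26); the inverse of 21 mod 26 is 5. Treating letters as 0–25, the rule is x ↦ 21x + 22 (mod 26).
Undoing it on ncpoif: n(13)→5·(13−22)≡7=h; c(2)→5·(2−22)≡4=e; p(15)→5·(15−22)≡17=r; o(14)→5·(14−22)≡12=m; i(8)→5·(8−22)≡8=i; f(5)→5·(5−22)≡19=t (all mod 26).

hermit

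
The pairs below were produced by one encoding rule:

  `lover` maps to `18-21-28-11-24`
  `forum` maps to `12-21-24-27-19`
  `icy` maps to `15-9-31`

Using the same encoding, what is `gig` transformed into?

The number is (letter's place in the alphabet, a=1) + 6.
For gig: g=7→13, i=9→15, g=7→13.

13-15-13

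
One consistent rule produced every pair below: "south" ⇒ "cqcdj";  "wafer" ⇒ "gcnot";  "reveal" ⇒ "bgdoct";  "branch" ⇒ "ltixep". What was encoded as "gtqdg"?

Shifts by position in south: pos 0: s→c (+10), pos 1: o→q (+2), pos 2: u→c (+8), pos 3: t→d (+10), pos 4: h→j (+2) — repeating every 3. A repeating key of period 3 is used — shifts +10, +2, +8 over and over.
Undoing it on gtqdg: g−10=w, t−2=r, q−8=i, d−10=t, g−2=e.

write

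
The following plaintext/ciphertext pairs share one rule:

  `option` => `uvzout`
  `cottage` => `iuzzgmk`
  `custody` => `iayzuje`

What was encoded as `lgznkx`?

father

Compare letters: o→u is +6, p→v is +6, t→z is +6 — a constant shift. Each letter is shifted forward by 6 in the alphabet (a Caesar shift of +6).
Undoing it on lgznkx: l−6=f, g−6=a, z−6=t, n−6=h, k−6=e, x−6=r.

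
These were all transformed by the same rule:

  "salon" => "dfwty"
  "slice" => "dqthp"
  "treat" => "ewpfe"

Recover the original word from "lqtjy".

Shifts by position in salon: pos 0: s→d (+11), pos 1: a→f (+5), pos 2: l→w (+11), pos 3: o→t (+5) — repeating every 2. The shifts repeat in a cycle of length 2: positions 0,1,… shift by +11, +5, then the pattern repeats.
Decoding lqtjy: l−11=a, q−5=l, t−11=i, j−5=e, y−11=n.

alien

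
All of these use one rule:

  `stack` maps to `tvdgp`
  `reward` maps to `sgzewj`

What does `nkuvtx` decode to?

mirror

Letter i (0-indexed) is shifted by i+1, so successive shifts are 1, 2, 3, ….
Undoing it on nkuvtx: n−1=m, k−2=i, u−3=r, v−4=r, t−5=o, x−6=r.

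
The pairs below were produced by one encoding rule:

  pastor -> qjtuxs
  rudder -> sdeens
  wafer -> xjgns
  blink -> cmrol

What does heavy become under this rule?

injwz

The shift depends on letter class: consonant p→q is +1, but vowel a→j is +9. The rule splits by letter class: vowels +9, consonants +1.
For heavy: h(cons)+1=i, e(vowel)+9=n, a(vowel)+9=j, v(cons)+1=w, y(cons)+1=z.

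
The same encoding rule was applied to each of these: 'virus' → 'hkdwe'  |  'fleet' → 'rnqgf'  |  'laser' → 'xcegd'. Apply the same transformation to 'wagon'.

Shifts by position in virus: pos 0: v→h (+12), pos 1: i→k (+2), pos 2: r→d (+12), pos 3: u→w (+2) — repeating every 2. A repeating key of period 2 is used — shifts +12, +2 over and over.
On wagon: w+12=i, a+2=c, g+12=s, o+2=q, n+12=z.

icsqz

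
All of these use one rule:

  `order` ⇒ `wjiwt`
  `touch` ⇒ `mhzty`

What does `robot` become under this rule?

The output letters match the input read backwards, each shifted +5: order reversed is redro. Read the word backwards and shift each letter +5.
On robot: reverse → tobor; then shift: t+5=y, o+5=t, b+5=g, o+5=t, r+5=w.

ytgtw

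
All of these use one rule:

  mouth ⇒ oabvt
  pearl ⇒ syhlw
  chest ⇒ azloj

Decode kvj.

cod

Two steps: reverse the string, then apply a Caesar shift of +7.
Decoding kvj: shift back: k−7=d, v−7=o, j−7=c → doc; then reverse → cod.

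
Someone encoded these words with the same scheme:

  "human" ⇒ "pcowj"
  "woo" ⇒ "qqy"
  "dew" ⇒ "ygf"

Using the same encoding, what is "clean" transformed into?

The output letters match the input read backwards, each shifted +2: human reversed is namuh. The word is reversed, then every letter is shifted forward by 2.
On clean: reverse → naelc; then shift: n+2=p, a+2=c, e+2=g, l+2=n, c+2=e.

pcgne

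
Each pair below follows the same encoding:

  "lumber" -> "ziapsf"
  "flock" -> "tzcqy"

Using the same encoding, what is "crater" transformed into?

Compare letters: l→z is +14, u→i is +14, m→a is +14 — a constant shift. Each letter is shifted forward by 14 in the alphabet (a Caesar shift of +14).
On crater: c+14=q, r+14=f, a+14=o, t+14=h, e+14=s, r+14=f.

qfohsf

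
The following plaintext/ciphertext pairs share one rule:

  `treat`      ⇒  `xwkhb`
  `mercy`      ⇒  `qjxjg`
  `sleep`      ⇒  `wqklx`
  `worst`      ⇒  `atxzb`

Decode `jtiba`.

In treat: t→x is +4, r→w is +5, e→k is +6, a→h is +7 — the shift increases by 1 each position. Letter i (0-indexed) is shifted by i+4, so successive shifts are 4, 5, 6, ….
Undoing it on jtiba: j−4=f, t−5=o, i−6=c, b−7=u, a−8=s.

focus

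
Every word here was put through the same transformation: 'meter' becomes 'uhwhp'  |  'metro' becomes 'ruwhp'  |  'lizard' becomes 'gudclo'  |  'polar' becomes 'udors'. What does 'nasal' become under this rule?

The output letters match the input read backwards, each shifted +3: meter reversed is retem. The word is reversed, then every letter is shifted forward by 3.
On nasal: reverse → lasan; then shift: l+3=o, a+3=d, s+3=v, a+3=d, n+3=q.

odvdq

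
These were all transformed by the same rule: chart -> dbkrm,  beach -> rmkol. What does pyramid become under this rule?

nswkbiz

The output letters match the input read backwards, each shifted +10: chart reversed is trahc. The word is reversed, then every letter is shifted forward by 10.
On pyramid: reverse → dimaryp; then shift: d+10=n, i+10=s, m+10=w, a+10=k, r+10=b, y+10=i, p+10=z.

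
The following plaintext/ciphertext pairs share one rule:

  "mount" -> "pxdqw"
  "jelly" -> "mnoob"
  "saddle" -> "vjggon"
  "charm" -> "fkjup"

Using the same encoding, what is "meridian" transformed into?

The rule splits by letter class: vowels +9, consonants +3.
Applying it to meridian: m(cons)+3=p, e(vowel)+9=n, r(cons)+3=u, i(vowel)+9=r, d(cons)+3=g, i(vowel)+9=r, a(vowel)+9=j, n(cons)+3=q.

pnurgrjq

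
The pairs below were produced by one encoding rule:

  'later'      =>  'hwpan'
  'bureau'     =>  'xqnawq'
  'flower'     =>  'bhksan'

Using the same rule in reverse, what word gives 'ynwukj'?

It's a constant shift of +22 (ROT22).
Reversing it on ynwukj: y−22=c, n−22=r, w−22=a, u−22=y, k−22=o, j−22=n.

crayon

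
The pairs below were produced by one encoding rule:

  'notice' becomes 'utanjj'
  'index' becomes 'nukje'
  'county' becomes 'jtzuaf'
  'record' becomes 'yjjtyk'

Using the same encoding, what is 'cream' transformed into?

jyjft

The shift depends on letter class: consonant n→u is +7, but vowel o→t is +5. Two shifts are in play — +5 for a/e/i/o/u, +7 for every other letter.
Applying it to cream: c(cons)+7=j, r(cons)+7=y, e(vowel)+5=j, a(vowel)+5=f, m(cons)+7=t.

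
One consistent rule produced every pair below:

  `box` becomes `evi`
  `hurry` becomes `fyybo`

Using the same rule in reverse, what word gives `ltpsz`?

The output letters match the input read backwards, each shifted +7: box reversed is xob. Read the word backwards and shift each letter +7.
Reversing it on ltpsz: shift back: l−7=e, t−7=m, p−7=i, s−7=l, z−7=s → emils; then reverse → slime.

slime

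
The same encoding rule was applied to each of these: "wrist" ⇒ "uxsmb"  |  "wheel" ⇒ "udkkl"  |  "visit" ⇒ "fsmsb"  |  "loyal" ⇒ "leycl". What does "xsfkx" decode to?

river

w(22)→u(20) and r(17)→x(23) fit y≡15x+2 (mod 26); the inverse of 15 mod 26 is 7. Treating letters as 0–25, the rule is x ↦ 15x + 2 (mod 26).
Reversing it on xsfkx: x(23)→7·(23−2)≡17=r; s(18)→7·(18−2)≡8=i; f(5)→7·(5−2)≡21=v; k(10)→7·(10−2)≡4=e; x(23)→7·(23−2)≡17=r (all mod 26).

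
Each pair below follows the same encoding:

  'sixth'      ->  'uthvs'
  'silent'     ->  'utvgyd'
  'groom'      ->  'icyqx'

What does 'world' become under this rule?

yzbno

A repeating key of period 3 is used — shifts +2, +11, +10 over and over.
On world: w+2=y, o+11=z, r+10=b, l+2=n, d+11=o.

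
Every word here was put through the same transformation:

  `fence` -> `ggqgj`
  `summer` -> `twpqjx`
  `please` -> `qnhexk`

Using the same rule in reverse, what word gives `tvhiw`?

In fence: f→g is +1, e→g is +2, n→q is +3, c→g is +4 — the shift increases by 1 each position. The shift increases by 1 at each position, starting from +1: 1, 2, 3, ….
Undoing it on tvhiw: t−1=s, v−2=t, h−3=e, i−4=e, w−5=r.

steer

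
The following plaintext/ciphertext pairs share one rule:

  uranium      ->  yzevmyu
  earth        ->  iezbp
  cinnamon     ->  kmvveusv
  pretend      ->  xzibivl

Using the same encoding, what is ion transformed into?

msv

The shift depends on letter class: consonant r→z is +8, but vowel u→y is +4. Two shifts are in play — +4 for a/e/i/o/u, +8 for every other letter.
On ion: i(vowel)+4=m, o(vowel)+4=s, n(cons)+8=v.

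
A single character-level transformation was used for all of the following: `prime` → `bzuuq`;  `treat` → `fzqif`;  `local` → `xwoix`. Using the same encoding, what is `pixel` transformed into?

Shifts by position in prime: pos 0: p→b (+12), pos 1: r→z (+8), pos 2: i→u (+12), pos 3: m→u (+8) — repeating every 2. It's a Vigenère-style cipher with numeric key [12,8]: position i shifts by key[i mod 2].
For pixel: p+12=b, i+8=q, x+12=j, e+8=m, l+12=x.

bqjmx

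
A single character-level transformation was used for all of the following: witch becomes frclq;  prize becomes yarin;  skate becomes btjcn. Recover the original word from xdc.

Compare letters: w→f is +9, i→r is +9, t→c is +9 — a constant shift. This is a Caesar cipher with shift 9.
Undoing it on xdc: x−9=o, d−9=u, c−9=t.

out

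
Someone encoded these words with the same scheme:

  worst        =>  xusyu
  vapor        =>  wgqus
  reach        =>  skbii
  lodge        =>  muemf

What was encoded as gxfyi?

Shifts by position in worst: pos 0: w→x (+1), pos 1: o→u (+6), pos 2: r→s (+1), pos 3: s→y (+6) — repeating every 2. It's a Vigenère-style cipher with numeric key [1,6]: position i shifts by key[i mod 2].
Undoing it on gxfyi: g−1=f, x−6=r, f−1=e, y−6=s, i−1=h.

fresh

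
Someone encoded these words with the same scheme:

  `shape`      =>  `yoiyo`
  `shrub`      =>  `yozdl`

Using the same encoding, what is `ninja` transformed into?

tpvsk

Each letter shifts forward by (position + 6), i.e. 6, 7, 8, … — the shift grows by one for each successive letter.
On ninja: n+6=t, i+7=p, n+8=v, j+9=s, a+10=k.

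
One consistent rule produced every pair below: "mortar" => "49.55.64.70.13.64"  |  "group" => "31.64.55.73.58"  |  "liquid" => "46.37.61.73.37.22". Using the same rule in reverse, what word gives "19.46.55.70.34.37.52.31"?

clothing

The formula is n = 3×(alphabet index, a=1) + 10.
Undoing it on 19.46.55.70.34.37.52.31: 19→(19−10)÷3=3=c, 46→(46−10)÷3=12=l, 55→(55−10)÷3=15=o, 70→(70−10)÷3=20=t, 34→(34−10)÷3=8=h, 37→(37−10)÷3=9=i, 52→(52−10)÷3=14=n, 31→(31−10)÷3=7=g.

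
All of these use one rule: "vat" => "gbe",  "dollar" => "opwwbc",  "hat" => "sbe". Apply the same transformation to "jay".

The shift depends on letter class: consonant v→g is +11, but vowel a→b is +1. The rule splits by letter class: vowels +1, consonants +11.
On jay: j(cons)+11=u, a(vowel)+1=b, y(cons)+11=j.

ubj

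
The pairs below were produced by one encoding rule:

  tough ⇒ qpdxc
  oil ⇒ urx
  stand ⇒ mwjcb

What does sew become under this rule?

fnb

Read the word backwards and shift each letter +9.
On sew: reverse → wes; then shift: w+9=f, e+9=n, s+9=b.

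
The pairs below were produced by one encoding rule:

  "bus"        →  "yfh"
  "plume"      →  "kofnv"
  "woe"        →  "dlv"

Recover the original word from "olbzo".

Each letter is replaced by its mirror in the alphabet: a↔z, b↔y, c↔x, and so on (the Atbash cipher).
Reversing it on olbzo: o↔l, l↔o, b↔y, z↔a, o↔l.

loyal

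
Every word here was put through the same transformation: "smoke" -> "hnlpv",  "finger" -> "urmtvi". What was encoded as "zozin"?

Each pair mirrors across the alphabet (s↔h, m↔n, o↔l): positions sum to 25. Each letter is replaced by its mirror in the alphabet: a↔z, b↔y, c↔x, and so on (the Atbash cipher).
Reversing it on zozin: z↔a, o↔l, z↔a, i↔r, n↔m.

alarm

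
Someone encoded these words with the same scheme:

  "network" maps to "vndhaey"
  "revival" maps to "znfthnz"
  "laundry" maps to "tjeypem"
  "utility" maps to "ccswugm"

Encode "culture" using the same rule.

kdveges

In network: n→v is +8, e→n is +9, t→d is +10, w→h is +11 — the shift increases by 1 each position. Letter i (0-indexed) is shifted by i+8, so successive shifts are 8, 9, 10, ….
For culture: c+8=k, u+9=d, l+10=v, t+11=e, u+12=g, r+13=e, e+14=s.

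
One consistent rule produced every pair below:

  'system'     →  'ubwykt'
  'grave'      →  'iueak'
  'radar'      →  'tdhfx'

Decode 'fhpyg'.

delta

In system: s→u is +2, y→b is +3, s→w is +4, t→y is +5 — the shift increases by 1 each position. The shift increases by 1 at each position, starting from +2: 2, 3, 4, ….
Reversing it on fhpyg: f−2=d, h−3=e, p−4=l, y−5=t, g−6=a.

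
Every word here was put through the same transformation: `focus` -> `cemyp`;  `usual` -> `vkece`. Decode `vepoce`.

Two steps: reverse the string, then apply a Caesar shift of +10.
Decoding vepoce: shift back: v−10=l, e−10=u, p−10=f, o−10=e, c−10=s, e−10=u → lufesu; then reverse → useful.

useful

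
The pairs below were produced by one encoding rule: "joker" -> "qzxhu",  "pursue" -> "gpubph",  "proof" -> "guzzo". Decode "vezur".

j(9)→q(16) and o(14)→z(25) fit y≡7x+5 (mod 26); the inverse of 7 mod 26 is 15. This is an affine cipher: with a=0,…,z=25, each position x becomes (7x+5) mod 26.
Reversing it on vezur: v(21)→15·(21−5)≡6=g; e(4)→15·(4−5)≡11=l; z(25)→15·(25−5)≡14=o; u(20)→15·(20−5)≡17=r; r(17)→15·(17−5)≡24=y (all mod 26).

glory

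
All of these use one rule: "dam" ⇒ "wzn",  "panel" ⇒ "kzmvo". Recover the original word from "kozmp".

Each pair mirrors across the alphabet (d↔w, a↔z, m↔n): positions sum to 25. Each letter is replaced by its mirror in the alphabet: a↔z, b↔y, c↔x, and so on (the Atbash cipher).
Undoing it on kozmp: k↔p, o↔l, z↔a, m↔n, p↔k.

plank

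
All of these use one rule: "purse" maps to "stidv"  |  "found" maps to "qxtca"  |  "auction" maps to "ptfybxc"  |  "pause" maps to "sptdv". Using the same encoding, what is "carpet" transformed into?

fpisvy

This is an affine cipher: with a=0,…,z=25, each position x becomes (21x+15) mod 26.
On carpet: c(2)→21·2+15≡5=f; a(0)→21·0+15≡15=p; r(17)→21·17+15≡8=i; p(15)→21·15+15≡18=s; e(4)→21·4+15≡21=v; t(19)→21·19+15≡24=y (all mod 26).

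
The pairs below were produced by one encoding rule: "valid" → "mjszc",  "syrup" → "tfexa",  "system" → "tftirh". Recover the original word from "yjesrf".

barley

This is an affine cipher: with a=0,…,z=25, each position x becomes (15x+9) mod 26.
Reversing it on yjesrf: y(24)→7·(24−9)≡1=b; j(9)→7·(9−9)≡0=a; e(4)→7·(4−9)≡17=r; s(18)→7·(18−9)≡11=l; r(17)→7·(17−9)≡4=e; f(5)→7·(5−9)≡24=y (all mod 26).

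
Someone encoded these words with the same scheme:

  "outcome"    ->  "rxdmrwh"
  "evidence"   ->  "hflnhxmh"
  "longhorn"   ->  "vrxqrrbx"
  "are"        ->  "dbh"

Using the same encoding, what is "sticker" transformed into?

cdlmuhb

The shift depends on letter class: consonant t→d is +10, but vowel o→r is +3. Vowels shift forward by 3 and consonants shift forward by 10.
On sticker: s(cons)+10=c, t(cons)+10=d, i(vowel)+3=l, c(cons)+10=m, k(cons)+10=u, e(vowel)+3=h, r(cons)+10=b.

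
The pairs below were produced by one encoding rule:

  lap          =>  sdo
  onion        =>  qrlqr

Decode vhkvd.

ashes

The output letters match the input read backwards, each shifted +3: lap reversed is pal. The word is reversed, then every letter is shifted forward by 3.
Reversing it on vhkvd: shift back: v−3=s, h−3=e, k−3=h, v−3=s, d−3=a → sehsa; then reverse → ashes.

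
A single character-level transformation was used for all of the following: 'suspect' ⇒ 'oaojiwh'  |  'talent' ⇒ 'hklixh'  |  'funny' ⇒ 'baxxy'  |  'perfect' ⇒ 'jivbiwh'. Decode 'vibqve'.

reform

s(18)→o(14) and u(20)→a(0) fit y≡19x+10 (mod 26); the inverse of 19 mod 26 is 11. This is an affine cipher: with a=0,…,z=25, each position x becomes (19x+10) mod 26.
Undoing it on vibqve: v(21)→11·(21−10)≡17=r; i(8)→11·(8−10)≡4=e; b(1)→11·(1−10)≡5=f; q(16)→11·(16−10)≡14=o; v(21)→11·(21−10)≡17=r; e(4)→11·(4−10)≡12=m (all mod 26).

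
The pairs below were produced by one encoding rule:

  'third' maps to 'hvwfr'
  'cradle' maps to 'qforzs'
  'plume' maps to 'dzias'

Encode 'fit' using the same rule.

twh

This is a Caesar cipher with shift 14.
Applying it to fit: f+14=t, i+14=w, t+14=h.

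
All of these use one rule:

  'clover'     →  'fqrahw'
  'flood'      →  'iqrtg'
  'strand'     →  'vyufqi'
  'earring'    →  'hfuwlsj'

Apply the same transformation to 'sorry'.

vtuwb

The shifts repeat in a cycle of length 2: positions 0,1,… shift by +3, +5, then the pattern repeats.
On sorry: s+3=v, o+5=t, r+3=u, r+5=w, y+3=b.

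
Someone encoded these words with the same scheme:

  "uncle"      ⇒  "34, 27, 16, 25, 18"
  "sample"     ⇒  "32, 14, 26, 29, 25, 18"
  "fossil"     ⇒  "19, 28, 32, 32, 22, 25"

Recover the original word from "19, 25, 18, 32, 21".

flesh

The number is (letter's place in the alphabet, a=1) + 13.
Undoing it on 19, 25, 18, 32, 21: 19→(19−13)÷1=6=f, 25→(25−13)÷1=12=l, 18→(18−13)÷1=5=e, 32→(32−13)÷1=19=s, 21→(21−13)÷1=8=h.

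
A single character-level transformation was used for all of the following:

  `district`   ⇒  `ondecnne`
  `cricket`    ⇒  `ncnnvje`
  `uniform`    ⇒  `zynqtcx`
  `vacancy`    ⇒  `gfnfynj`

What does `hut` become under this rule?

The rule splits by letter class: vowels +5, consonants +11.
Applying it to hut: h(cons)+11=s, u(vowel)+5=z, t(cons)+11=e.

sze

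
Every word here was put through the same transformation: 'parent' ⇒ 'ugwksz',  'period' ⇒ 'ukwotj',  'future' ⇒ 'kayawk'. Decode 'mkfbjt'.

heaven

Shifts by position in parent: pos 0: p→u (+5), pos 1: a→g (+6), pos 2: r→w (+5), pos 3: e→k (+6) — repeating every 2. The shifts repeat in a cycle of length 2: positions 0,1,… shift by +5, +6, then the pattern repeats.
Reversing it on mkfbjt: m−5=h, k−6=e, f−5=a, b−6=v, j−5=e, t−6=n.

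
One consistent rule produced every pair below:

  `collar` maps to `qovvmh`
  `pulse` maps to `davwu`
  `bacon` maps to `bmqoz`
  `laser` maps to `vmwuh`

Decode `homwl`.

Each letter's alphabet position (a=0..z=25) is mapped through 15·x+12 mod 26 — an affine cipher.
Decoding homwl: h(7)→7·(7−12)≡17=r; o(14)→7·(14−12)≡14=o; m(12)→7·(12−12)≡0=a; w(22)→7·(22−12)≡18=s; l(11)→7·(11−12)≡19=t (all mod 26).

roast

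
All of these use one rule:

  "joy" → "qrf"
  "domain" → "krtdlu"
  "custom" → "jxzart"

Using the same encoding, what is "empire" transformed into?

htwlyh

The rule splits by letter class: vowels +3, consonants +7.
Applying it to empire: e(vowel)+3=h, m(cons)+7=t, p(cons)+7=w, i(vowel)+3=l, r(cons)+7=y, e(vowel)+3=h.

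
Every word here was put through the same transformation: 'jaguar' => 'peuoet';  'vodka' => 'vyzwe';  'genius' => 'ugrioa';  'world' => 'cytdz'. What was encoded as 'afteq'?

spray

j(9)→p(15) and a(0)→e(4) fit y≡7x+4 (mod 26); the inverse of 7 mod 26 is 15. Each letter's alphabet position (a=0..z=25) is mapped through 7·x+4 mod 26 — an affine cipher.
Decoding afteq: a(0)→15·(0−4)≡18=s; f(5)→15·(5−4)≡15=p; t(19)→15·(19−4)≡17=r; e(4)→15·(4−4)≡0=a; q(16)→15·(16−4)≡24=y (all mod 26).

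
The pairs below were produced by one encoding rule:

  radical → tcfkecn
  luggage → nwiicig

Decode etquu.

It's a constant shift of +2 (ROT2).
Undoing it on etquu: e−2=c, t−2=r, q−2=o, u−2=s, u−2=s.

cross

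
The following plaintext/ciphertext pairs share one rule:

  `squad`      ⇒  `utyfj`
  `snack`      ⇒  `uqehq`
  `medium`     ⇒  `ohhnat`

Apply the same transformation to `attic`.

cwxni

Letter i (0-indexed) is shifted by i+2, so successive shifts are 2, 3, 4, ….
For attic: a+2=c, t+3=w, t+4=x, i+5=n, c+6=i.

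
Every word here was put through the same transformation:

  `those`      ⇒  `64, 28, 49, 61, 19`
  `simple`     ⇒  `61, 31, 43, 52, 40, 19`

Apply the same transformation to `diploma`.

t(#20)→64 and h(#8)→28: differences scale by 3, so n = 3·pos + 4. Each letter becomes 3×(its alphabet position, a=1..z=26) + 4.
Applying it to diploma: d=4→16, i=9→31, p=16→52, l=12→40, o=15→49, m=13→43, a=1→7.

16, 31, 52, 40, 49, 43, 7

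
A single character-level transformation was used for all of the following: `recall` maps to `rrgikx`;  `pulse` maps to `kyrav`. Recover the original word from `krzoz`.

title

Two steps: reverse the string, then apply a Caesar shift of +6.
Reversing it on krzoz: shift back: k−6=e, r−6=l, z−6=t, o−6=i, z−6=t → eltit; then reverse → title.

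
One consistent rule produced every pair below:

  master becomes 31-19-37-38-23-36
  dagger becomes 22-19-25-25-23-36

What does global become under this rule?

25-30-33-20-19-30

m is letter #13 and maps to 31: an offset of 18. The number is (letter's place in the alphabet, a=1) + 18.
On global: g=7→25, l=12→30, o=15→33, b=2→20, a=1→19, l=12→30.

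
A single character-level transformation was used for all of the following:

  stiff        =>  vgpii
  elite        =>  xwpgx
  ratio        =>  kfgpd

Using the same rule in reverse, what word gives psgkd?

intro

s(18)→v(21) and t(19)→g(6) fit y≡11x+5 (mod 26); the inverse of 11 mod 26 is 19. Each letter's alphabet position (a=0..z=25) is mapped through 11·x+5 mod 26 — an affine cipher.
Decoding psgkd: p(15)→19·(15−5)≡8=i; s(18)→19·(18−5)≡13=n; g(6)→19·(6−5)≡19=t; k(10)→19·(10−5)≡17=r; d(3)→19·(3−5)≡14=o (all mod 26).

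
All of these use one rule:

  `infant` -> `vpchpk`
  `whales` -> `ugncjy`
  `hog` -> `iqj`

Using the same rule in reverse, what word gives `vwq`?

The output letters match the input read backwards, each shifted +2: infant reversed is tnafni. The word is reversed, then every letter is shifted forward by 2.
Decoding vwq: shift back: v−2=t, w−2=u, q−2=o → tuo; then reverse → out.

out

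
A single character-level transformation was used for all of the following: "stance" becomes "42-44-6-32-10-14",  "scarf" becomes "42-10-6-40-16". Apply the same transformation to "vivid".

s(#19)→42 and t(#20)→44: differences scale by 2, so n = 2·pos + 4. With a=1..z=26, the number is 2·pos + 4.
For vivid: v=22→48, i=9→22, v=22→48, i=9→22, d=4→12.

48-22-48-22-12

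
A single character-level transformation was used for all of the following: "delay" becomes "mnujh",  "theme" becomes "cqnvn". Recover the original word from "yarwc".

print

Compare letters: d→m is +9, e→n is +9, l→u is +9 — a constant shift. This is a Caesar cipher with shift 9.
Decoding yarwc: y−9=p, a−9=r, r−9=i, w−9=n, c−9=t.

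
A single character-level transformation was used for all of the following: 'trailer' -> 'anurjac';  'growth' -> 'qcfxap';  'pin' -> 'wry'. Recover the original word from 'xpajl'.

Read the word backwards and shift each letter +9.
Reversing it on xpajl: shift back: x−9=o, p−9=g, a−9=r, j−9=a, l−9=c → ograc; then reverse → cargo.

cargo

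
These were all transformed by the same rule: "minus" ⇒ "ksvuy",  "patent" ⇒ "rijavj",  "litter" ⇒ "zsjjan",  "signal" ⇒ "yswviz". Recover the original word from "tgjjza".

bottle

m(12)→k(10) and i(8)→s(18) fit y≡11x+8 (mod 26); the inverse of 11 mod 26 is 19. Each letter's alphabet position (a=0..z=25) is mapped through 11·x+8 mod 26 — an affine cipher.
Undoing it on tgjjza: t(19)→19·(19−8)≡1=b; g(6)→19·(6−8)≡14=o; j(9)→19·(9−8)≡19=t; j(9)→19·(9−8)≡19=t; z(25)→19·(25−8)≡11=l; a(0)→19·(0−8)≡4=e (all mod 26).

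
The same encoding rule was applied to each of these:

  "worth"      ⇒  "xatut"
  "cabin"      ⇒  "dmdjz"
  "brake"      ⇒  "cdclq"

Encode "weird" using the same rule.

xqksp

A repeating key of period 3 is used — shifts +1, +12, +2 over and over.
On weird: w+1=x, e+12=q, i+2=k, r+1=s, d+12=p.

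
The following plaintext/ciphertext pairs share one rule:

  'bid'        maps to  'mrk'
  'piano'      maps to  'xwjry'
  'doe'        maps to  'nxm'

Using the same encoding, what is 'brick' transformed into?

The output letters match the input read backwards, each shifted +9: bid reversed is dib. Read the word backwards and shift each letter +9.
Applying it to brick: reverse → kcirb; then shift: k+9=t, c+9=l, i+9=r, r+9=a, b+9=k.

tlrak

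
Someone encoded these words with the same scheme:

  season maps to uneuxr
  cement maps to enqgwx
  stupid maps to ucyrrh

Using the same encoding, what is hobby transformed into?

jxfdh

Shifts by position in season: pos 0: s→u (+2), pos 1: e→n (+9), pos 2: a→e (+4), pos 3: s→u (+2), pos 4: o→x (+9), pos 5: n→r (+4) — repeating every 3. A repeating key of period 3 is used — shifts +2, +9, +4 over and over.
For hobby: h+2=j, o+9=x, b+4=f, b+2=d, y+9=h.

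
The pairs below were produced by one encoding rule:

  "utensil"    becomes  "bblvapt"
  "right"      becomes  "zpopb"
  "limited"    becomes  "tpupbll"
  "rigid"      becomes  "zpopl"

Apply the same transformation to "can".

khv

The rule splits by letter class: vowels +7, consonants +8.
For can: c(cons)+8=k, a(vowel)+7=h, n(cons)+8=v.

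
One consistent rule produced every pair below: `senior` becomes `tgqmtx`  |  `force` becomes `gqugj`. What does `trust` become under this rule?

Letter i (0-indexed) is shifted by i+1, so successive shifts are 1, 2, 3, ….
On trust: t+1=u, r+2=t, u+3=x, s+4=w, t+5=y.

utxwy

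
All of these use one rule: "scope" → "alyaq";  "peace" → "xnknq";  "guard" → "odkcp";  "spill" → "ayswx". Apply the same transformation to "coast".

In scope: s→a is +8, c→l is +9, o→y is +10, p→a is +11 — the shift increases by 1 each position. Letter i (0-indexed) is shifted by i+8, so successive shifts are 8, 9, 10, ….
Applying it to coast: c+8=k, o+9=x, a+10=k, s+11=d, t+12=f.

kxkdf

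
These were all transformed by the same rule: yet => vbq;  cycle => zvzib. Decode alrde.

dough

This is a Caesar cipher with shift 23.
Reversing it on alrde: a−23=d, l−23=o, r−23=u, d−23=g, e−23=h.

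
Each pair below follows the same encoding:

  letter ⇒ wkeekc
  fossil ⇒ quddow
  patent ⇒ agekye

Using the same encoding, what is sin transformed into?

The rule splits by letter class: vowels +6, consonants +11.
On sin: s(cons)+11=d, i(vowel)+6=o, n(cons)+11=y.

doy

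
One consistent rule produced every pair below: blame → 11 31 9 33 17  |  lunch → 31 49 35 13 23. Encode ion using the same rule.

With a=1..z=26, the number is 2·pos + 7.
On ion: i=9→25, o=15→37, n=14→35.

25 37 35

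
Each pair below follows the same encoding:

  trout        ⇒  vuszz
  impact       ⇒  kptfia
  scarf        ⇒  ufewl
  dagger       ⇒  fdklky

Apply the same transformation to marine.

Letter i (0-indexed) is shifted by i+2, so successive shifts are 2, 3, 4, ….
Applying it to marine: m+2=o, a+3=d, r+4=v, i+5=n, n+6=t, e+7=l.

odvntl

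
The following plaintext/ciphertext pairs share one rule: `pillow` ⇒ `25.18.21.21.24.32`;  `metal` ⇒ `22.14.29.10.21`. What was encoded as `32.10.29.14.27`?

Each letter is replaced by its alphabet position (a=1..z=26) + 9.
Decoding 32.10.29.14.27: 32→(32−9)÷1=23=w, 10→(10−9)÷1=1=a, 29→(29−9)÷1=20=t, 14→(14−9)÷1=5=e, 27→(27−9)÷1=18=r.

water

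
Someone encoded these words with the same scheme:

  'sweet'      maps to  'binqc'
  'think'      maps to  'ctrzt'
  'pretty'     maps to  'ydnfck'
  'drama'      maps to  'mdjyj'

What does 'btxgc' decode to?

It's a Vigenère-style cipher with numeric key [9,12]: position i shifts by key[i mod 2].
Reversing it on btxgc: b−9=s, t−12=h, x−9=o, g−12=u, c−9=t.

shout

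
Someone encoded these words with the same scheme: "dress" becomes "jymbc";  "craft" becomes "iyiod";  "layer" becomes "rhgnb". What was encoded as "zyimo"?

trade

In dress: d→j is +6, r→y is +7, e→m is +8, s→b is +9 — the shift increases by 1 each position. The shift increases by 1 at each position, starting from +6: 6, 7, 8, ….
Undoing it on zyimo: z−6=t, y−7=r, i−8=a, m−9=d, o−10=e.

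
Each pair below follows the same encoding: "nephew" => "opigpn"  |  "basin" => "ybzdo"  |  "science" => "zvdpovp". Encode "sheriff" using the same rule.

zgpcdmm

n(13)→o(14) and e(4)→p(15) fit y≡23x+1 (mod 26); the inverse of 23 mod 26 is 17. This is an affine cipher: with a=0,…,z=25, each position x becomes (23x+1) mod 26.
On sheriff: s(18)→23·18+1≡25=z; h(7)→23·7+1≡6=g; e(4)→23·4+1≡15=p; r(17)→23·17+1≡2=c; i(8)→23·8+1≡3=d; f(5)→23·5+1≡12=m; f(5)→23·5+1≡12=m (all mod 26).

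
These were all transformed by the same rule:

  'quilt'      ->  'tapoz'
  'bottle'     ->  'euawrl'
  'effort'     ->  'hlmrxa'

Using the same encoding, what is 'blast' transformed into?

erhvz

The shifts repeat in a cycle of length 3: positions 0,1,… shift by +3, +6, +7, then the pattern repeats.
Applying it to blast: b+3=e, l+6=r, a+7=h, s+3=v, t+6=z.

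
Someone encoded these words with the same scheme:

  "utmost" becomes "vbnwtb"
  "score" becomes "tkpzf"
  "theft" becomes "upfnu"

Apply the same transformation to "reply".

Shifts by position in utmost: pos 0: u→v (+1), pos 1: t→b (+8), pos 2: m→n (+1), pos 3: o→w (+8) — repeating every 2. The shifts repeat in a cycle of length 2: positions 0,1,… shift by +1, +8, then the pattern repeats.
On reply: r+1=s, e+8=m, p+1=q, l+8=t, y+1=z.

smqtz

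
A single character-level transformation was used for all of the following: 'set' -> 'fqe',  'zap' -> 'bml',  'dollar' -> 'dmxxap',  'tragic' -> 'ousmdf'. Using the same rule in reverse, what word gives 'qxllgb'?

puzzle

The output letters match the input read backwards, each shifted +12: set reversed is tes. Two steps: reverse the string, then apply a Caesar shift of +12.
Undoing it on qxllgb: shift back: q−12=e, x−12=l, l−12=z, l−12=z, g−12=u, b−12=p → elzzup; then reverse → puzzle.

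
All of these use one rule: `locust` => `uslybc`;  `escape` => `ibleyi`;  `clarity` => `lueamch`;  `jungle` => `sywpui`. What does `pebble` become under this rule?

Two shifts are in play — +4 for a/e/i/o/u, +9 for every other letter.
Applying it to pebble: p(cons)+9=y, e(vowel)+4=i, b(cons)+9=k, b(cons)+9=k, l(cons)+9=u, e(vowel)+4=i.

yikkui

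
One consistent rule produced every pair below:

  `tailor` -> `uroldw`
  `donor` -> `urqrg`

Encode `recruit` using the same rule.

The output letters match the input read backwards, each shifted +3: tailor reversed is roliat. The word is reversed, then every letter is shifted forward by 3.
On recruit: reverse → tiurcer; then shift: t+3=w, i+3=l, u+3=x, r+3=u, c+3=f, e+3=h, r+3=u.

wlxufhu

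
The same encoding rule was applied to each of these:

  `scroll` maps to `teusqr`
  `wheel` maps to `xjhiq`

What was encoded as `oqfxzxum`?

In scroll: s→t is +1, c→e is +2, r→u is +3, o→s is +4 — the shift increases by 1 each position. The shift increases by 1 at each position, starting from +1: 1, 2, 3, ….
Undoing it on oqfxzxum: o−1=n, q−2=o, f−3=c, x−4=t, z−5=u, x−6=r, u−7=n, m−8=e.

nocturne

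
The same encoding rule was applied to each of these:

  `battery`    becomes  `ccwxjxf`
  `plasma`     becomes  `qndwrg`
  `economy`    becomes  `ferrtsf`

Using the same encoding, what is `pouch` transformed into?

qqxgm

Letter i (0-indexed) is shifted by i+1, so successive shifts are 1, 2, 3, ….
Applying it to pouch: p+1=q, o+2=q, u+3=x, c+4=g, h+5=m.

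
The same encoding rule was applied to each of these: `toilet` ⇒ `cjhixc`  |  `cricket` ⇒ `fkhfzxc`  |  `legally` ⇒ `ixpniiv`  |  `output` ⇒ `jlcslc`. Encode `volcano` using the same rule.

t(19)→c(2) and o(14)→j(9) fit y≡9x+13 (mod 26); the inverse of 9 mod 26 is 3. Each letter's alphabet position (a=0..z=25) is mapped through 9·x+13 mod 26 — an affine cipher.
Applying it to volcano: v(21)→9·21+13≡20=u; o(14)→9·14+13≡9=j; l(11)→9·11+13≡8=i; c(2)→9·2+13≡5=f; a(0)→9·0+13≡13=n; n(13)→9·13+13≡0=a; o(14)→9·14+13≡9=j (all mod 26).

ujifnaj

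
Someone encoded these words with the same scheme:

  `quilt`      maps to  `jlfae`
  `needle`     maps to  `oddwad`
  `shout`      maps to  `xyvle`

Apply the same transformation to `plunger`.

q(16)→j(9) and u(20)→l(11) fit y≡7x+1 (mod 26); the inverse of 7 mod 26 is 15. This is an affine cipher: with a=0,…,z=25, each position x becomes (7x+1) mod 26.
On plunger: p(15)→7·15+1≡2=c; l(11)→7·11+1≡0=a; u(20)→7·20+1≡11=l; n(13)→7·13+1≡14=o; g(6)→7·6+1≡17=r; e(4)→7·4+1≡3=d; r(17)→7·17+1≡16=q (all mod 26).

calordq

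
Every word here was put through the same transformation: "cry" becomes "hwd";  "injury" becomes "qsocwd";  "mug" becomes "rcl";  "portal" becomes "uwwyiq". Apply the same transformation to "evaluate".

The shift depends on letter class: consonant c→h is +5, but vowel i→q is +8. The rule splits by letter class: vowels +8, consonants +5.
On evaluate: e(vowel)+8=m, v(cons)+5=a, a(vowel)+8=i, l(cons)+5=q, u(vowel)+8=c, a(vowel)+8=i, t(cons)+5=y, e(vowel)+8=m.

maiqciym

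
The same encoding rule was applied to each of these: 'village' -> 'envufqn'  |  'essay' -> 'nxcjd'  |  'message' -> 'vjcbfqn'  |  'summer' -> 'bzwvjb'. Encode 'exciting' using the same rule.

ncmryswl

Shifts by position in village: pos 0: v→e (+9), pos 1: i→n (+5), pos 2: l→v (+10), pos 3: l→u (+9), pos 4: a→f (+5), pos 5: g→q (+10) — repeating every 3. A repeating key of period 3 is used — shifts +9, +5, +10 over and over.
On exciting: e+9=n, x+5=c, c+10=m, i+9=r, t+5=y, i+10=s, n+9=w, g+5=l.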